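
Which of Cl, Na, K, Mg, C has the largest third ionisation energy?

Mg

The third ionization energy removes an electron from the +2 ion. For each element: Cl²⁺ still has 5 valence electrons; Na²⁺ is already 1 electron into the core; K²⁺ is already 1 electron into the core; Mg²⁺ is the bare [Ne] core; C²⁺ still has 2 valence electrons.
Usually core removal costs more than valence removal, but here the competition is close: a tightly held n=2 valence electron can cost more to remove than an n=3 core electron, so the actual values have to decide it.
Valence configurations: Cl²⁺ [Ne]3s²3p³, C²⁺ [He]2s².
Tabulated IE_3 (kJ/mol): Cl 3822, Na 6910, K 4420, Mg 7733, C 4620.
Putting it together, IE_3: Cl < K < C < Na < Mg.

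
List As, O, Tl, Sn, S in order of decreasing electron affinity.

S, O, Sn, As, Tl

O is in period 2, group 16; S is in period 3, group 16; As is in period 4, group 15; Sn is in period 5, group 14; Tl is in period 6, group 13.
EA tends to increase across a period and decrease down a group, though the pattern is less regular than for IE or radius.
These span different periods and groups, so the two trends combine.
As > Tl: relative to Tl, both the across-period and down-group shifts push As's electron affinity up.
Sn > As: this pair runs against the simple trend — see the exception note.
O > Sn: both effects reinforce here, so O is clearly the higher of the two.
S > O: this pair runs against the simple trend — see the exception note.
Note the exception: Sn has a higher electron affinity than As, contrary to the simple trend — adding an electron to As's half-filled np³ subshell costs electron-pairing energy.
Note the exception: S has a higher electron affinity than O, contrary to the simple trend — the compact 2p subshell of O repels the added electron more than S's larger 3p does.
Tabulated electron affinity (kJ/mol): O 141, S 200, As 78, Sn 107, Tl 19.
So from highest to lowest: S > O > Sn > As > Tl.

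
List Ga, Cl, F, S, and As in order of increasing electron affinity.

Ga < As < S < F < Cl

F is in period 2, group 17; S is in period 3, group 16; Cl is in period 3, group 17; Ga is in period 4, group 13; As is in period 4, group 15.
Adding an electron releases more energy for atoms nearer the top right (short of the noble gases).
Neither a single period nor a single group — weigh both effects.
As > Ga: both are in period 4; the period trend gives As the larger value.
S > As: both effects reinforce here, so S is clearly the higher of the two.
F > S: both effects reinforce here, so F is clearly the higher of the two.
Cl > F: this pair runs against the simple trend — see the exception note.
Note the exception: Cl has a higher electron affinity than F, contrary to the simple trend — F's small 2p subshell makes the incoming electron feel strong e⁻–e⁻ repulsion, so Cl actually releases more energy on gaining an electron.
Approximate values (kJ/mol): F 328, S 200, Cl 349, Ga 29, As 78.
So from lowest to highest: Ga < As < S < F < Cl.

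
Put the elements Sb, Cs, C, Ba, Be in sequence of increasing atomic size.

C < Be < Sb < Ba < Cs

Atomic radius shrinks across a period as nuclear charge pulls the same shell inward, and grows down a group as new shells are added.
Here both period and group differ, so the two effects have to be weighed against each other.
Be > C: Be lies to the left of C in period 2, so the across-period effect alone puts Be larger.
Sb > Be: period and group pull opposite ways; the down-group shift dominates (140 vs 102 pm).
Ba > Sb: both effects reinforce here, so Ba is clearly the larger of the two.
Cs > Ba: both are in period 6; the period trend gives Cs the larger value.
For reference (pm): Be 102, C 75, Sb 140, Cs 232, Ba 196.
So from smallest to largest: C < Be < Sb < Ba < Cs.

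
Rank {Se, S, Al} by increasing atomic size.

S < Se < Al

Al is in period 3, group 13; S is in period 3, group 16; Se is in period 4, group 16.
Radius decreases left→right (rising Z_eff, same n) and increases top→bottom (higher n).
Here both period and group differ, so the two effects have to be weighed against each other.
Se > S: they share group 16; the group trend gives Se the larger value.
Al > Se: the two effects oppose for this pair; the across-period effect wins (126 vs 116 pm).
Tabulated atomic radius (pm): Al 126, S 103, Se 116.
So from smallest to largest: S < Se < Al.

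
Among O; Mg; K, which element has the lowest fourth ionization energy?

K

Consider each +3 ion: O³⁺ still has 3 valence electrons; Mg³⁺ is already 1 electron into the core; K³⁺ is already 2 electrons into the core.
Usually core removal costs more than valence removal, but here the competition is close: a tightly held n=2 valence electron can cost more to remove than an n=3 core electron, so the actual values have to decide it.
Approximate IE_4 values (kJ/mol): O 7469, Mg 10543, K 5877.
So the fourth ionization energies run K < O < Mg.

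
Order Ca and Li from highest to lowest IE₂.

After 1 electron has been removed, what remains? Ca⁺ still has 1 valence electron; Li⁺ is the bare [He] core.
Pulling an electron out of a noble-gas core costs far more than removing a remaining valence electron, so Li sits at the high end of IE_2.
The numbers (kJ/mol): Ca 1145, Li 7298.
Overall IE_2 order: Ca < Li.

Li > Ca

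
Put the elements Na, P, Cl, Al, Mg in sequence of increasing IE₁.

Removing the outermost electron gets harder across a period and easier down a group.
All lie in period 3; the across-period trend (first ionization energy increases left to right) applies, with the exception below.
Note the exception: Mg has a higher first ionization energy than Al, contrary to the simple trend — Al's single 3p electron is easier to remove than one from Mg's filled 3s².
Approximate values (kJ/mol): Na 496, Mg 738, Al 578, P 1012, Cl 1251.
So from lowest to highest: Na < Al < Mg < P < Cl.

Na < Al < Mg < P < Cl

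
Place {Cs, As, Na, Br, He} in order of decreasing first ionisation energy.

He is in period 1, group 18; Na is in period 3, group 1; As is in period 4, group 15; Br is in period 4, group 17; Cs is in period 6, group 1.
First ionization energy rises across a period (greater Z_eff holds electrons more tightly) and falls down a group (valence electrons are farther from the nucleus).
Here both period and group differ, so the two effects have to be weighed against each other.
Na > Cs: Na sits above Cs in group 1, so the down-group effect alone puts Na higher.
As > Na: period and group pull opposite ways; the across-period shift dominates (947 vs 496 kJ/mol).
Br > As: Br lies to the right of As in period 4, so the across-period effect alone puts Br higher.
He > Br: relative to Br, both the across-period and down-group shifts push He's first ionization energy up.
For reference (kJ/mol): He 2372, Na 496, As 947, Br 1140, Cs 376.
So from highest to lowest: He > Br > As > Na > Cs.

He, Br, As, Na, Cs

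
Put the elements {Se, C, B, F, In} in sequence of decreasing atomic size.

In > Se > B > C > F

B is in period 2, group 13; C is in period 2, group 14; F is in period 2, group 17; Se is in period 4, group 16; In is in period 5, group 13.
Radius decreases left→right (rising Z_eff, same n) and increases top→bottom (higher n).
Neither a single period nor a single group — weigh both effects.
C > F: C lies to the left of F in period 2, so the across-period effect alone puts C larger.
B > C: both are in period 2; the period trend gives B the larger value.
Se > B: period and group pull opposite ways; the down-group shift dominates (116 vs 85 pm).
In > Se: relative to Se, both the across-period and down-group shifts push In's atomic radius up.
Tabulated atomic radius (pm): B 85, C 75, F 64, Se 116, In 142.
So from largest to smallest: In > Se > B > C > F.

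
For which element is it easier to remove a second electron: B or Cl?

Cl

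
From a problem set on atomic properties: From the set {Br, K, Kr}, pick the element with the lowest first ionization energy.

K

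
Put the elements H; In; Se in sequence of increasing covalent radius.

H, Se, In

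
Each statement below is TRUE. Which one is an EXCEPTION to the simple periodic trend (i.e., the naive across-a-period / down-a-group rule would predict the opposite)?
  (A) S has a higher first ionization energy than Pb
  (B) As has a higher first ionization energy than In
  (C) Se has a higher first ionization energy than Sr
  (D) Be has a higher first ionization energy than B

(D)

The general trend: first ionization energy increases across a period and decreases down a group.
(A) S (period 3, group 16) vs Pb (period 6, group 14): the stated order agrees with the simple trend.
(B) As (period 4, group 15) vs In (period 5, group 13): the stated order agrees with the simple trend.
(C) Se (period 4, group 16) vs Sr (period 5, group 2): the stated order agrees with the simple trend.
(D) Be (period 2, group 2) vs B (period 2, group 13): the stated order contradicts the simple trend.
The exception is (D): removing B's lone 2p electron is easier than breaking Be's filled 2s².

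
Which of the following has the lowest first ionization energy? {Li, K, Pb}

Li is in period 2, group 1; K is in period 4, group 1; Pb is in period 6, group 14.
Removing the outermost electron gets harder across a period and easier down a group.
Here both period and group differ, so the two effects have to be weighed against each other.
Li > K: Li sits above K in group 1, so the down-group effect alone puts Li higher.
Pb > Li: period and group pull opposite ways; the across-period shift dominates (716 vs 520 kJ/mol).
Tabulated first ionization energy (kJ/mol): Li 520, K 419, Pb 716.
The lowest first ionization energy among these belongs to K.

K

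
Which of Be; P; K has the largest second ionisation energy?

K

Consider each +1 ion: Be⁺ still has 1 valence electron; P⁺ still has 4 valence electrons; K⁺ is the bare [Ar] core.
Breaking into a closed-shell core is much more expensive than removing a leftover valence electron — K has the largest IE_2 here.
Valence configurations: Be⁺ [He]2s¹, P⁺ [Ne]3s²3p².
Approximate IE_2 values (kJ/mol): Be 1757, P 1907, K 3052.
Overall IE_2 order: Be < P < K.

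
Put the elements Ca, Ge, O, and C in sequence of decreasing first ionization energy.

O, C, Ge, Ca

C is in period 2, group 14; O is in period 2, group 16; Ca is in period 4, group 2; Ge is in period 4, group 14.
IE₁ increases left→right with effective nuclear charge and decreases top→bottom as the valence shell moves farther out.
Here both period and group differ, so the two effects have to be weighed against each other.
Ge > Ca: both are in period 4; the period trend gives Ge the larger value.
C > Ge: C sits above Ge in group 14, so the down-group effect alone puts C higher.
O > C: O lies to the right of C in period 2, so the across-period effect alone puts O higher.
Tabulated first ionization energy (kJ/mol): C 1086, O 1314, Ca 590, Ge 762.
So from highest to lowest: O > C > Ge > Ca.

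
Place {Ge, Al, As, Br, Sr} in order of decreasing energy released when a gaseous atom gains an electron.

Al is in period 3, group 13; Ge is in period 4, group 14; As is in period 4, group 15; Br is in period 4, group 17; Sr is in period 5, group 2.
Adding an electron releases more energy for atoms nearer the top right (short of the noble gases).
Neither a single period nor a single group — weigh both effects.
Al > Sr: both effects reinforce here, so Al is clearly the higher of the two.
As > Al: period and group pull opposite ways; the across-period shift dominates (78 vs 42 kJ/mol).
Ge > As: this pair runs against the simple trend — see the exception note.
Br > Ge: Br lies to the right of Ge in period 4, so the across-period effect alone puts Br higher.
Note the exception: Ge has a higher electron affinity than As, contrary to the simple trend — adding an electron to As's half-filled 4p³ is unfavourable, so Ge (4p²) has the more exothermic EA.
Tabulated electron affinity (kJ/mol): Al 42, Ge 119, As 78, Br 325, Sr 5.
So from highest to lowest: Br > Ge > As > Al > Sr.

Br > Ge > As > Al > Sr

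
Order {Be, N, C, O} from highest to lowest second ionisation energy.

O > N > C > Be

The second ionization energy removes an electron from the +1 ion. For each element: Be⁺ still has 1 valence electron; N⁺ still has 4 valence electrons; C⁺ still has 3 valence electrons; O⁺ still has 5 valence electrons.
All are still removing valence electrons, so compare the +1 ions as you would atoms: IE_2 generally rises across a period (higher Z_eff) and falls down a group (larger shell), subject to the usual subshell exceptions.
Valence configurations: Be⁺ [He]2s¹, N⁺ [He]2s²2p², C⁺ [He]2s²2p¹, O⁺ [He]2s²2p³.
The numbers (kJ/mol): Be 1757, N 2856, C 2353, O 3388.
Overall IE_2 order: Be < C < N < O.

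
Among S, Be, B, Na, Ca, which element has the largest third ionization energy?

The third ionization energy removes an electron from the +2 ion. For each element: S²⁺ still has 4 valence electrons; Be²⁺ is the bare [He] core; B²⁺ still has 1 valence electron; Na²⁺ is already 1 electron into the core; Ca²⁺ is the bare [Ar] core.
Pulling an electron out of a noble-gas core costs far more than removing a remaining valence electron, so Ca, Na and Be sit at the high end of IE_3.
Valence configurations: S²⁺ [Ne]3s²3p², B²⁺ [He]2s¹.
Approximate IE_3 values (kJ/mol): S 3357, Be 14849, B 3660, Na 6910, Ca 4912.
Putting it together, IE_3: S < B < Ca < Na < Be.

Be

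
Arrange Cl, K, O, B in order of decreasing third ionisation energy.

O, K, Cl, B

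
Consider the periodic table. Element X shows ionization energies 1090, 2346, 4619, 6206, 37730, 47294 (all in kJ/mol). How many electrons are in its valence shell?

Look for the largest jump between consecutive ionization energies: IE5/IE4 ≈ 6.1, far larger than any earlier ratio.
That jump marks the point where a core electron is being removed. So the atom has 4 valence electrons.

4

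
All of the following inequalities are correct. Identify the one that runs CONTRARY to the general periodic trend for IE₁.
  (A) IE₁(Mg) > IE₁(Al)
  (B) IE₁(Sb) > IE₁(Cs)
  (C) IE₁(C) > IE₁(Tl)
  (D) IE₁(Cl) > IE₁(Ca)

The general trend: IE₁ increases across a period and decreases down a group.
(A) Mg (period 3, group 2) vs Al (period 3, group 13): the stated order contradicts the simple trend.
(B) Sb (period 5, group 15) vs Cs (period 6, group 1): the stated order agrees with the simple trend.
(C) C (period 2, group 14) vs Tl (period 6, group 13): the stated order agrees with the simple trend.
(D) Cl (period 3, group 17) vs Ca (period 4, group 2): the stated order agrees with the simple trend.
The exception is (A): Al's single 3p electron is easier to remove than one from Mg's filled 3s².

(A)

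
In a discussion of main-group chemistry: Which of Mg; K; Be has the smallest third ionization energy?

K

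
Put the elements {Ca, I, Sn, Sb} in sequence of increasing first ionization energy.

Ca < Sn < Sb < I

Across a period the outer electron is held more tightly (higher IE₁); down a group it sits in a higher shell, more shielded, and comes off more easily.
Neither a single period nor a single group — weigh both effects.
Sn > Ca: period and group pull opposite ways; the across-period shift dominates (709 vs 590 kJ/mol).
Sb > Sn: Sb lies to the right of Sn in period 5, so the across-period effect alone puts Sb higher.
I > Sb: I lies to the right of Sb in period 5, so the across-period effect alone puts I higher.
Tabulated first ionization energy (kJ/mol): Ca 590, Sn 709, Sb 831, I 1008.
So from lowest to highest: Ca < Sn < Sb < I.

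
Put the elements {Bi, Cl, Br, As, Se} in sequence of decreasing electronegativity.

Cl is in period 3, group 17; As is in period 4, group 15; Se is in period 4, group 16; Br is in period 4, group 17; Bi is in period 6, group 15.
EN rises left→right (higher Z_eff, smaller atoms) and falls top→bottom (larger, more shielded atoms).
Neither a single period nor a single group — weigh both effects.
As > Bi: they share group 15; the group trend gives As the larger value.
Se > As: both are in period 4; the period trend gives Se the larger value.
Br > Se: both are in period 4; the period trend gives Br the larger value.
Cl > Br: they share group 17; the group trend gives Cl the larger value.
For reference (Pauling): Cl 3.16, As 2.18, Se 2.55, Br 2.96, Bi 2.02.
So from highest to lowest: Cl > Br > Se > As > Bi.

Cl > Br > Se > As > Bi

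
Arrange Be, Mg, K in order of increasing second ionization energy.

The second ionization energy removes an electron from the +1 ion. For each element: Be⁺ still has 1 valence electron; Mg⁺ still has 1 valence electron; K⁺ is the bare [Ar] core.
Pulling an electron out of a noble-gas core costs far more than removing a remaining valence electron, so K sits at the high end of IE_2.
Valence configurations: Be⁺ [He]2s¹, Mg⁺ [Ne]3s¹.
Approximate IE_2 values (kJ/mol): Be 1757, Mg 1451, K 3052.
Putting it together, IE_2: Mg < Be < K.

Mg < Be < K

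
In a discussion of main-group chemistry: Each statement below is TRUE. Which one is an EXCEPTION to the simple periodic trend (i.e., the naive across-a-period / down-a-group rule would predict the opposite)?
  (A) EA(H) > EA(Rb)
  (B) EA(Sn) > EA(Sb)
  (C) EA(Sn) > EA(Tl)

The general trend: electron affinity increases across a period and decreases down a group.
(A) H (period 1, group 1) vs Rb (period 5, group 1): the stated order agrees with the simple trend.
(B) Sn (period 5, group 14) vs Sb (period 5, group 15): the stated order contradicts the simple trend.
(C) Sn (period 5, group 14) vs Tl (period 6, group 13): the stated order agrees with the simple trend.
The exception is (B): adding an electron to Sb's half-filled 5p³ is unfavourable, so Sn has the more exothermic EA.

(B)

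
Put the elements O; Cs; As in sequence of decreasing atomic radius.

Cs, As, O

O is in period 2, group 16; As is in period 4, group 15; Cs is in period 6, group 1.
Moving right in a period, electrons are added to the same shell under a stronger nuclear pull, so atoms get smaller; moving down, a new shell is opened and atoms get larger.
Neither a single period nor a single group — weigh both effects.
As > O: relative to O, both the across-period and down-group shifts push As's atomic radius up.
Cs > As: both effects reinforce here, so Cs is clearly the larger of the two.
Tabulated atomic radius (pm): O 63, As 121, Cs 232.
So from largest to smallest: Cs > As > O.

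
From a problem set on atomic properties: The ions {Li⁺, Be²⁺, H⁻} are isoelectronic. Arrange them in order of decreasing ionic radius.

H⁻ > Li⁺ > Be²⁺

All of these have 2 electrons, so size is governed by nuclear charge alone: the more protons, the stronger the pull on the same electron cloud, and the smaller the ion.
Nuclear charges: Be²⁺ (Z=4), Li⁺ (Z=3), H⁻ (Z=1).
Largest to smallest: H⁻ > Li⁺ > Be²⁺.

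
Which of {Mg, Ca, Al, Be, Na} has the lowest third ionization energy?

After 2 electrons have been removed, what remains? Mg²⁺ is the bare [Ne] core; Ca²⁺ is the bare [Ar] core; Al²⁺ still has 1 valence electron; Be²⁺ is the bare [He] core; Na²⁺ is already 1 electron into the core.
Breaking into a closed-shell core is much more expensive than removing a leftover valence electron — Ca, Na, Mg and Be have the largest IE_3 here.
The numbers (kJ/mol): Mg 7733, Ca 4912, Al 2745, Be 14849, Na 6910.
Putting it together, IE_3: Al < Ca < Na < Mg < Be.

Al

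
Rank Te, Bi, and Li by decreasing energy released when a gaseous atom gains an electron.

Te, Bi, Li

Li is in period 2, group 1; Te is in period 5, group 16; Bi is in period 6, group 15.
Adding an electron releases more energy for atoms nearer the top right (short of the noble gases).
Neither a single period nor a single group — weigh both effects.
Bi > Li: the two effects oppose for this pair; the across-period effect wins (91 vs 60 kJ/mol).
Te > Bi: both effects reinforce here, so Te is clearly the higher of the two.
Approximate values (kJ/mol): Li 60, Te 190, Bi 91.
So from highest to lowest: Te > Bi > Li.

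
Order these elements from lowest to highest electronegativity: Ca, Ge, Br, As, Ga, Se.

EN rises left→right (higher Z_eff, smaller atoms) and falls top→bottom (larger, more shielded atoms).
All lie in period 4, so electronegativity increases left to right.
So from lowest to highest: Ca < Ga < Ge < As < Se < Br.

Ca < Ga < Ge < As < Se < Br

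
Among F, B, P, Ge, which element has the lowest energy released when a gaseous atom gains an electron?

B

B is in period 2, group 13; F is in period 2, group 17; P is in period 3, group 15; Ge is in period 4, group 14.
Atoms with high Z_eff and room in the valence shell (especially the halogens) have the most exothermic electron affinities.
These span different periods and groups, so the two trends combine.
P > B: the two effects oppose for this pair; the across-period effect wins (72 vs 27 kJ/mol).
Ge > P: this pair runs against the simple trend — see the exception note.
F > Ge: both effects reinforce here, so F is clearly the higher of the two.
Note the exception: Ge has a higher electron affinity than P, contrary to the simple trend — adding an electron to P's half-filled np³ subshell costs electron-pairing energy.
Tabulated electron affinity (kJ/mol): B 27, F 328, P 72, Ge 119.
The lowest energy released when a gaseous atom gains an electron among these belongs to B.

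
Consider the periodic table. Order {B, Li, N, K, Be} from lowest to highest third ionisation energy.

IE_3 is the cost of taking one more electron from the +2 cation: B²⁺ still has 1 valence electron; Li²⁺ is already 1 electron into the core; N²⁺ still has 3 valence electrons; K²⁺ is already 1 electron into the core; Be²⁺ is the bare [He] core.
Usually core removal costs more than valence removal, but here the competition is close: a tightly held n=2 valence electron can cost more to remove than an n=3 core electron, so the actual values have to decide it.
Valence configurations: B²⁺ [He]2s¹, N²⁺ [He]2s²2p¹.
The numbers (kJ/mol): B 3660, Li 11815, N 4578, K 4420, Be 14849.
Putting it together, IE_3: B < K < N < Li < Be.

B < K < N < Li < Be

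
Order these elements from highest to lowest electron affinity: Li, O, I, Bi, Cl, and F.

Cl > F > I > O > Bi > Li

Li is in period 2, group 1; O is in period 2, group 16; F is in period 2, group 17; Cl is in period 3, group 17; I is in period 5, group 17; Bi is in period 6, group 15.
Adding an electron releases more energy for atoms nearer the top right (short of the noble gases).
These span different periods and groups, so the two trends combine.
Bi > Li: period and group pull opposite ways; the across-period shift dominates (91 vs 60 kJ/mol).
O > Bi: both effects reinforce here, so O is clearly the higher of the two.
I > O: the two effects oppose for this pair; the across-period effect wins (295 vs 141 kJ/mol).
F > I: they share group 17; the group trend gives F the larger value.
Cl > F: this pair runs against the simple trend — see the exception note.
Note the exception: Cl has a higher electron affinity than F, contrary to the simple trend — F's small 2p subshell makes the incoming electron feel strong e⁻–e⁻ repulsion, so Cl actually releases more energy on gaining an electron.
Approximate values (kJ/mol): Li 60, O 141, F 328, Cl 349, I 295, Bi 91.
So from highest to lowest: Cl > F > I > O > Bi > Li.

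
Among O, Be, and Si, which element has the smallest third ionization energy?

Si

After 2 electrons have been removed, what remains? O²⁺ still has 4 valence electrons; Be²⁺ is the bare [He] core; Si²⁺ still has 2 valence electrons.
Pulling an electron out of a noble-gas core costs far more than removing a remaining valence electron, so Be sits at the high end of IE_3.
Valence configurations: O²⁺ [He]2s²2p², Si²⁺ [Ne]3s².
Approximate IE_3 values (kJ/mol): O 5300, Be 14849, Si 3232.
Overall IE_3 order: Si < O < Be.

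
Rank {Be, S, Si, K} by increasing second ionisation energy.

IE_2 is the cost of taking one more electron from the +1 cation: Be⁺ still has 1 valence electron; S⁺ still has 5 valence electrons; Si⁺ still has 3 valence electrons; K⁺ is the bare [Ar] core.
Breaking into a closed-shell core is much more expensive than removing a leftover valence electron — K has the largest IE_2 here.
Valence configurations: Be⁺ [He]2s¹, S⁺ [Ne]3s²3p³, Si⁺ [Ne]3s²3p¹.
Tabulated IE_2 (kJ/mol): Be 1757, S 2252, Si 1577, K 3052.
Hence IE_2: Si < Be < S < K.

Si < Be < S < K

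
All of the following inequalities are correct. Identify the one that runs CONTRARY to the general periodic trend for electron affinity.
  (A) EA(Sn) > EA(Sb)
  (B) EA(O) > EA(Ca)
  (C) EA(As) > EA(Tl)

The general trend: electron affinity increases across a period and decreases down a group.
(A) Sn (period 5, group 14) vs Sb (period 5, group 15): the stated order contradicts the simple trend.
(B) O (period 2, group 16) vs Ca (period 4, group 2): the stated order agrees with the simple trend.
(C) As (period 4, group 15) vs Tl (period 6, group 13): the stated order agrees with the simple trend.
The exception is (A): adding an electron to Sb's half-filled 5p³ is unfavourable, so Sn has the more exothermic EA.

(A)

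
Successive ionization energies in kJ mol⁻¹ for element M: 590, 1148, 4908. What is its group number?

Group 2

Look for the largest jump between consecutive ionization energies: IE3/IE2 ≈ 4.3, far larger than any earlier ratio.
That jump marks the point where a core electron is being removed. So the atom has 2 valence electrons.
A main-group element with 2 valence electrons is in group 2.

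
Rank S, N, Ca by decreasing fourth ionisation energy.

N, Ca, S

Consider each +3 ion: S³⁺ still has 3 valence electrons; N³⁺ still has 2 valence electrons; Ca³⁺ is already 1 electron into the core.
Usually core removal costs more than valence removal, but here the competition is close: a tightly held n=2 valence electron can cost more to remove than an n=3 core electron, so the actual values have to decide it.
Valence configurations: S³⁺ [Ne]3s²3p¹, N³⁺ [He]2s².
Tabulated IE_4 (kJ/mol): S 4556, N 7475, Ca 6491.
Hence IE_4: S < Ca < N.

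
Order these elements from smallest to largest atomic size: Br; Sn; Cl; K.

Cl, Br, Sn, K

Cl is in period 3, group 17; K is in period 4, group 1; Br is in period 4, group 17; Sn is in period 5, group 14.
Moving right in a period, electrons are added to the same shell under a stronger nuclear pull, so atoms get smaller; moving down, a new shell is opened and atoms get larger.
Neither a single period nor a single group — weigh both effects.
Br > Cl: they share group 17; the group trend gives Br the larger value.
Sn > Br: both effects reinforce here, so Sn is clearly the larger of the two.
K > Sn: period and group pull opposite ways; the across-period shift dominates (196 vs 140 pm).
Tabulated atomic radius (pm): Cl 99, K 196, Br 114, Sn 140.
So from smallest to largest: Cl < Br < Sn < K.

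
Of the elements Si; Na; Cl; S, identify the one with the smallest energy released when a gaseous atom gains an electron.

Na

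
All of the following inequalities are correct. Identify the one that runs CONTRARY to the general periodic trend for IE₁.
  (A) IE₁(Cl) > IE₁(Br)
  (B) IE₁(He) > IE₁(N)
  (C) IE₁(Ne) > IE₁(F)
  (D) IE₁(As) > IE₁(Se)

The general trend: IE₁ increases across a period and decreases down a group.
(A) Cl (period 3, group 17) vs Br (period 4, group 17): the stated order agrees with the simple trend.
(B) He (period 1, group 18) vs N (period 2, group 15): the stated order agrees with the simple trend.
(C) Ne (period 2, group 18) vs F (period 2, group 17): the stated order agrees with the simple trend.
(D) As (period 4, group 15) vs Se (period 4, group 16): the stated order contradicts the simple trend.
The exception is (D): Se (4p⁴) ionizes more easily than half-filled As (4p³).

(D)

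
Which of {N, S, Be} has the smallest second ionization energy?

Consider each +1 ion: N⁺ still has 4 valence electrons; S⁺ still has 5 valence electrons; Be⁺ still has 1 valence electron.
All are still removing valence electrons, so compare the +1 ions as you would atoms: IE_2 generally rises across a period (higher Z_eff) and falls down a group (larger shell), subject to the usual subshell exceptions.
Valence configurations: N⁺ [He]2s²2p², S⁺ [Ne]3s²3p³, Be⁺ [He]2s¹.
Approximate IE_2 values (kJ/mol): N 2856, S 2252, Be 1757.
Overall IE_2 order: Be < S < N.

Be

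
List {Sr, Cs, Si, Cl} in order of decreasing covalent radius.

Si is in period 3, group 14; Cl is in period 3, group 17; Sr is in period 5, group 2; Cs is in period 6, group 1.
Moving right in a period, electrons are added to the same shell under a stronger nuclear pull, so atoms get smaller; moving down, a new shell is opened and atoms get larger.
Here both period and group differ, so the two effects have to be weighed against each other.
Si > Cl: Si lies to the left of Cl in period 3, so the across-period effect alone puts Si larger.
Sr > Si: relative to Si, both the across-period and down-group shifts push Sr's atomic radius up.
Cs > Sr: both effects reinforce here, so Cs is clearly the larger of the two.
Tabulated atomic radius (pm): Si 116, Cl 99, Sr 185, Cs 232.
So from largest to smallest: Cs > Sr > Si > Cl.

Cs > Sr > Si > Cl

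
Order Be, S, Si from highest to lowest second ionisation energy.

S > Be > Si

After 1 electron has been removed, what remains? Be⁺ still has 1 valence electron; S⁺ still has 5 valence electrons; Si⁺ still has 3 valence electrons.
All are still removing valence electrons, so compare the +1 ions as you would atoms: IE_2 generally rises across a period (higher Z_eff) and falls down a group (larger shell), subject to the usual subshell exceptions.
Valence configurations: Be⁺ [He]2s¹, S⁺ [Ne]3s²3p³, Si⁺ [Ne]3s²3p¹.
The numbers (kJ/mol): Be 1757, S 2252, Si 1577.
Hence IE_2: Si < Be < S.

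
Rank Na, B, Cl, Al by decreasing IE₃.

IE_3 is the cost of taking one more electron from the +2 cation: Na²⁺ is already 1 electron into the core; B²⁺ still has 1 valence electron; Cl²⁺ still has 5 valence electrons; Al²⁺ still has 1 valence electron.
Breaking into a closed-shell core is much more expensive than removing a leftover valence electron — Na has the largest IE_3 here.
Valence configurations: B²⁺ [He]2s¹, Cl²⁺ [Ne]3s²3p³, Al²⁺ [Ne]3s¹.
Tabulated IE_3 (kJ/mol): Na 6910, B 3660, Cl 3822, Al 2745.
Overall IE_3 order: Al < B < Cl < Na.

Na > Cl > B > Al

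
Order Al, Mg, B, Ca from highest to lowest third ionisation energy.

Consider each +2 ion: Al²⁺ still has 1 valence electron; Mg²⁺ is the bare [Ne] core; B²⁺ still has 1 valence electron; Ca²⁺ is the bare [Ar] core.
Breaking into a closed-shell core is much more expensive than removing a leftover valence electron — Ca and Mg have the largest IE_3 here.
Valence configurations: Al²⁺ [Ne]3s¹, B²⁺ [He]2s¹.
The numbers (kJ/mol): Al 2745, Mg 7733, B 3660, Ca 4912.
Hence IE_3: Al < B < Ca < Mg.

Mg > Ca > B > Al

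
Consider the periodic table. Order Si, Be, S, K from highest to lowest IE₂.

IE_2 is the cost of taking one more electron from the +1 cation: Si⁺ still has 3 valence electrons; Be⁺ still has 1 valence electron; S⁺ still has 5 valence electrons; K⁺ is the bare [Ar] core.
Pulling an electron out of a noble-gas core costs far more than removing a remaining valence electron, so K sits at the high end of IE_2.
Valence configurations: Si⁺ [Ne]3s²3p¹, Be⁺ [He]2s¹, S⁺ [Ne]3s²3p³.
Approximate IE_2 values (kJ/mol): Si 1577, Be 1757, S 2252, K 3052.
So the second ionization energies run Si < Be < S < K.

K, S, Be, Si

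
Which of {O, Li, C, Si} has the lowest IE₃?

IE_3 is the cost of taking one more electron from the +2 cation: O²⁺ still has 4 valence electrons; Li²⁺ is already 1 electron into the core; C²⁺ still has 2 valence electrons; Si²⁺ still has 2 valence electrons.
Pulling an electron out of a noble-gas core costs far more than removing a remaining valence electron, so Li sits at the high end of IE_3.
Valence configurations: O²⁺ [He]2s²2p², C²⁺ [He]2s², Si²⁺ [Ne]3s².
Tabulated IE_3 (kJ/mol): O 5300, Li 11815, C 4620, Si 3232.
Overall IE_3 order: Si < C < O < Li.

Si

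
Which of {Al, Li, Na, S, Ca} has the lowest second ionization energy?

The second ionization energy removes an electron from the +1 ion. For each element: Al⁺ still has 2 valence electrons; Li⁺ is the bare [He] core; Na⁺ is the bare [Ne] core; S⁺ still has 5 valence electrons; Ca⁺ still has 1 valence electron.
Pulling an electron out of a noble-gas core costs far more than removing a remaining valence electron, so Na and Li sit at the high end of IE_2.
Valence configurations: Al⁺ [Ne]3s², S⁺ [Ne]3s²3p³, Ca⁺ [Ar]4s¹.
Tabulated IE_2 (kJ/mol): Al 1817, Li 7298, Na 4562, S 2252, Ca 1145.
Overall IE_2 order: Ca < Al < S < Na < Li.

Ca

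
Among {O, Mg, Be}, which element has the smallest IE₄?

IE_4 is the cost of taking one more electron from the +3 cation: O³⁺ still has 3 valence electrons; Mg³⁺ is already 1 electron into the core; Be³⁺ is already 1 electron into the core.
Pulling an electron out of a noble-gas core costs far more than removing a remaining valence electron, so Mg and Be sit at the high end of IE_4.
The numbers (kJ/mol): O 7469, Mg 10543, Be 21007.
Putting it together, IE_4: O < Mg < Be.

O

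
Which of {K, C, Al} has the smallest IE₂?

Al

The second ionization energy removes an electron from the +1 ion. For each element: K⁺ is the bare [Ar] core; C⁺ still has 3 valence electrons; Al⁺ still has 2 valence electrons.
Pulling an electron out of a noble-gas core costs far more than removing a remaining valence electron, so K sits at the high end of IE_2.
Valence configurations: C⁺ [He]2s²2p¹, Al⁺ [Ne]3s².
The numbers (kJ/mol): K 3052, C 2353, Al 1817.
Overall IE_2 order: Al < C < K.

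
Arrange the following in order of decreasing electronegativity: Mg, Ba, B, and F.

F, B, Mg, Ba

B is in period 2, group 13; F is in period 2, group 17; Mg is in period 3, group 2; Ba is in period 6, group 2.
EN rises left→right (higher Z_eff, smaller atoms) and falls top→bottom (larger, more shielded atoms).
These span different periods and groups, so the two trends combine.
Mg > Ba: they share group 2; the group trend gives Mg the larger value.
B > Mg: relative to Mg, both the across-period and down-group shifts push B's electronegativity up.
F > B: F lies to the right of B in period 2, so the across-period effect alone puts F higher.
Approximate values (Pauling): B 2.04, F 3.98, Mg 1.31, Ba 0.89.
So from highest to lowest: F > B > Mg > Ba.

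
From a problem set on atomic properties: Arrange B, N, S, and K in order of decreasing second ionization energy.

K, N, B, S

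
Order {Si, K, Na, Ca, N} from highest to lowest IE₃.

Na > Ca > N > K > Si

The third ionization energy removes an electron from the +2 ion. For each element: Si²⁺ still has 2 valence electrons; K²⁺ is already 1 electron into the core; Na²⁺ is already 1 electron into the core; Ca²⁺ is the bare [Ar] core; N²⁺ still has 3 valence electrons.
Usually core removal costs more than valence removal, but here the competition is close: a tightly held n=2 valence electron can cost more to remove than an n=3 core electron, so the actual values have to decide it.
Valence configurations: Si²⁺ [Ne]3s², N²⁺ [He]2s²2p¹.
Approximate IE_3 values (kJ/mol): Si 3232, K 4420, Na 6910, Ca 4912, N 4578.
Hence IE_3: Si < K < N < Ca < Na.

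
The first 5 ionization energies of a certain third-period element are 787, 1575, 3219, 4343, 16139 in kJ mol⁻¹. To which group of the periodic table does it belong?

Group 14

Look for the largest jump between consecutive ionization energies: IE5/IE4 ≈ 3.7, far larger than any earlier ratio.
That jump marks the point where a core electron is being removed. So the atom has 4 valence electrons.
A main-group element with 4 valence electrons is in group 14.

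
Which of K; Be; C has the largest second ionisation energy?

K

After 1 electron has been removed, what remains? K⁺ is the bare [Ar] core; Be⁺ still has 1 valence electron; C⁺ still has 3 valence electrons.
Breaking into a closed-shell core is much more expensive than removing a leftover valence electron — K has the largest IE_2 here.
Valence configurations: Be⁺ [He]2s¹, C⁺ [He]2s²2p¹.
Approximate IE_2 values (kJ/mol): K 3052, Be 1757, C 2353.
Overall IE_2 order: Be < C < K.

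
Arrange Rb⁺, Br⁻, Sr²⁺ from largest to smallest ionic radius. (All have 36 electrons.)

Br⁻ > Rb⁺ > Sr²⁺

All of these have 36 electrons, so size is governed by nuclear charge alone: the more protons, the stronger the pull on the same electron cloud, and the smaller the ion.
Nuclear charges: Sr²⁺ (Z=38), Rb⁺ (Z=37), Br⁻ (Z=35).
Largest to smallest: Br⁻ > Rb⁺ > Sr²⁺.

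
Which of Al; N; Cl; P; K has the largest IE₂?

IE_2 is the cost of taking one more electron from the +1 cation: Al⁺ still has 2 valence electrons; N⁺ still has 4 valence electrons; Cl⁺ still has 6 valence electrons; P⁺ still has 4 valence electrons; K⁺ is the bare [Ar] core.
Breaking into a closed-shell core is much more expensive than removing a leftover valence electron — K has the largest IE_2 here.
Valence configurations: Al⁺ [Ne]3s², N⁺ [He]2s²2p², Cl⁺ [Ne]3s²3p⁴, P⁺ [Ne]3s²3p².
Approximate IE_2 values (kJ/mol): Al 1817, N 2856, Cl 2298, P 1907, K 3052.
Hence IE_2: Al < P < Cl < N < K.

K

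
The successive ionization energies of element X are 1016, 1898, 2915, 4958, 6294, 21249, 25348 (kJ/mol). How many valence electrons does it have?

Look for the largest jump between consecutive ionization energies: IE6/IE5 ≈ 3.4, far larger than any earlier ratio.
That jump marks the point where a core electron is being removed. So the atom has 5 valence electrons.

5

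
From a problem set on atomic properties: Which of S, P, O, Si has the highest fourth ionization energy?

O

After 3 electrons have been removed, what remains? S³⁺ still has 3 valence electrons; P³⁺ still has 2 valence electrons; O³⁺ still has 3 valence electrons; Si³⁺ still has 1 valence electron.
All are still removing valence electrons, so compare the +3 ions as you would atoms: IE_4 generally rises across a period (higher Z_eff) and falls down a group (larger shell), subject to the usual subshell exceptions.
Valence configurations: S³⁺ [Ne]3s²3p¹, P³⁺ [Ne]3s², O³⁺ [He]2s²2p¹, Si³⁺ [Ne]3s¹.
S³⁺ loses a lone 3p electron whereas P³⁺ must break into a filled 3s² pair, so IE_4(P) > IE_4(S) even though S has the higher nuclear charge.
Tabulated IE_4 (kJ/mol): S 4556, P 4964, O 7469, Si 4356.
Overall IE_4 order: Si < S < P < O.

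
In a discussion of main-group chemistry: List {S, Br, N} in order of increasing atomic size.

N < S < Br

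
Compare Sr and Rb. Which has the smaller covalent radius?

Sr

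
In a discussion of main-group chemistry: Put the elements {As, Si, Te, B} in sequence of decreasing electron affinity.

B is in period 2, group 13; Si is in period 3, group 14; As is in period 4, group 15; Te is in period 5, group 16.
Electron affinity generally becomes more exothermic across a period toward the halogens and less exothermic down a group.
A diagonal step moves right (one effect) and down (the opposite effect) at once.
As > B: period and group pull opposite ways; the across-period shift dominates (78 vs 27 kJ/mol).
Si > As: the two effects oppose for this pair; the down-group effect wins (134 vs 78 kJ/mol).
Te > Si: period and group pull opposite ways; the across-period shift dominates (190 vs 134 kJ/mol).
Approximate values (kJ/mol): B 27, Si 134, As 78, Te 190.
So from highest to lowest: Te > Si > As > B.

Te > Si > As > B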